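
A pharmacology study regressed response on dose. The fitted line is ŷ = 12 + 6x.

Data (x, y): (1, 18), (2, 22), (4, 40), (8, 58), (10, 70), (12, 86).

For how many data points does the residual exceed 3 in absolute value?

1

x=1: ŷ = 12 + 6·1 = 18; r = 18 − 18 = 0
x=2: ŷ = 12 + 6·2 = 24; r = 22 − 24 = -2
x=4: ŷ = 12 + 6·4 = 36; r = 40 − 36 = 4
x=8: ŷ = 12 + 6·8 = 60; r = 58 − 60 = -2
x=10: ŷ = 12 + 6·10 = 72; r = 70 − 72 = -2
x=12: ŷ = 12 + 6·12 = 84; r = 86 − 84 = 2
|r| > 3: x=4 (|r|=4) → 1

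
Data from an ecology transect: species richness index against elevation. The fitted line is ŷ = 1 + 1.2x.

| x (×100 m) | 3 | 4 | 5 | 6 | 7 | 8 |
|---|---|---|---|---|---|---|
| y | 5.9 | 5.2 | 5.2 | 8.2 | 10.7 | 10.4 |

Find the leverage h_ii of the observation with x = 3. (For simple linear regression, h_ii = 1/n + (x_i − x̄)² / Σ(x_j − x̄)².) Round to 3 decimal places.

x̄ = (3 + 4 + 5 + 6 + 7 + 8)/6 = 5.5
Σ(x − x̄)² = 6.25 + 2.25 + 0.25 + 0.25 + 2.25 + 6.25 = 17.5
h = 1/6 + (-2.5)²/17.5 = 0.166667 + 0.357143 = 0.524

h = 0.524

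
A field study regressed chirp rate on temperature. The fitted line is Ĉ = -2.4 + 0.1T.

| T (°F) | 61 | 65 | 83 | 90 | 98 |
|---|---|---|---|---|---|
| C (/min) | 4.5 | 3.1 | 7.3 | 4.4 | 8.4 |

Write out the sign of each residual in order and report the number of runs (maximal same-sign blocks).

5 runs

T=61: Ĉ = -2.4 + 0.1·61 = 3.7; r = 4.5 − 3.7 = 0.8
T=65: Ĉ = -2.4 + 0.1·65 = 4.1; r = 3.1 − 4.1 = -1
T=83: Ĉ = -2.4 + 0.1·83 = 5.9; r = 7.3 − 5.9 = 1.4
T=90: Ĉ = -2.4 + 0.1·90 = 6.6; r = 4.4 − 6.6 = -2.2
T=98: Ĉ = -2.4 + 0.1·98 = 7.4; r = 8.4 − 7.4 = 1
Signs: + − + − +
Runs: +×1, −×1, +×1, −×1, +×1 → 5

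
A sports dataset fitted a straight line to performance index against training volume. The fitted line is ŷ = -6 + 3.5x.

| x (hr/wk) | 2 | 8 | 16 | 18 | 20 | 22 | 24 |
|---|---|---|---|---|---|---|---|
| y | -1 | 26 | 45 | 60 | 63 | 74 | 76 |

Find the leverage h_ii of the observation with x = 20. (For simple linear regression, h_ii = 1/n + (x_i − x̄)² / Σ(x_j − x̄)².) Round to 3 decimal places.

x̄ = (2 + 8 + 16 + 18 + 20 + 22 + 24)/7 = 15.7143
Σ(x − x̄)² = 188.082 + 59.5102 + 0.0816327 + 5.22449 + 18.3673 + 39.5102 + 68.6531 = 379.429
h = 1/7 + (4.28571)²/379.429 = 0.142857 + 0.0484079 = 0.191

h = 0.191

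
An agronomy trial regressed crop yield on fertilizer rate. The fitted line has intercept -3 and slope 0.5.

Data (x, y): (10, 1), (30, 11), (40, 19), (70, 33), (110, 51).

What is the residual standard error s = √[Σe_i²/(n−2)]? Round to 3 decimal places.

s = 1.633

x=10: ŷ = -3 + 0.5·10 = 2; e = 1 − 2 = -1
x=30: ŷ = -3 + 0.5·30 = 12; e = 11 − 12 = -1
x=40: ŷ = -3 + 0.5·40 = 17; e = 19 − 17 = 2
x=70: ŷ = -3 + 0.5·70 = 32; e = 33 − 32 = 1
x=110: ŷ = -3 + 0.5·110 = 52; e = 51 − 52 = -1
SSE = 1 + 1 + 4 + 1 + 1 = 8
s = √(8/3) = √2.66667 ≈ 1.633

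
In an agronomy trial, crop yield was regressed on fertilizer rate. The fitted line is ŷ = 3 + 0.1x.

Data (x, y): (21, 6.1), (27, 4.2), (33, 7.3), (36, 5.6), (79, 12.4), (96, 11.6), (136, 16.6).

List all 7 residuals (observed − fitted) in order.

1, -1.5, 1, -1, 1.5, -1, 0

x=21: ŷ = 3 + 0.1·21 = 5.1; e = 6.1 − 5.1 = 1
x=27: ŷ = 3 + 0.1·27 = 5.7; e = 4.2 − 5.7 = -1.5
x=33: ŷ = 3 + 0.1·33 = 6.3; e = 7.3 − 6.3 = 1
x=36: ŷ = 3 + 0.1·36 = 6.6; e = 5.6 − 6.6 = -1
x=79: ŷ = 3 + 0.1·79 = 10.9; e = 12.4 − 10.9 = 1.5
x=96: ŷ = 3 + 0.1·96 = 12.6; e = 11.6 − 12.6 = -1
x=136: ŷ = 3 + 0.1·136 = 16.6; e = 16.6 − 16.6 = 0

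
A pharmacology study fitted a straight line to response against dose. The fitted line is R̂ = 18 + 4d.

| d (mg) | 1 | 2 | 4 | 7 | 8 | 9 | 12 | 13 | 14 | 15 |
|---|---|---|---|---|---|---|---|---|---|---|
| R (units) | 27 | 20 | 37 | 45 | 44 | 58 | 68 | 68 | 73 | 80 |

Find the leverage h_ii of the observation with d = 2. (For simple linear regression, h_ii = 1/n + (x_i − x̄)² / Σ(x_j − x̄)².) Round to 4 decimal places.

d̄ = (1 + 2 + 4 + 7 + 8 + 9 + 12 + 13 + 14 + 15)/10 = 8.5
Σ(d − d̄)² = 56.25 + 42.25 + 20.25 + 2.25 + 0.25 + 0.25 + 12.25 + 20.25 + 30.25 + 42.25 = 226.5
h = 1/10 + (-6.5)²/226.5 = 0.1 + 0.186534 = 0.2865

h = 0.2865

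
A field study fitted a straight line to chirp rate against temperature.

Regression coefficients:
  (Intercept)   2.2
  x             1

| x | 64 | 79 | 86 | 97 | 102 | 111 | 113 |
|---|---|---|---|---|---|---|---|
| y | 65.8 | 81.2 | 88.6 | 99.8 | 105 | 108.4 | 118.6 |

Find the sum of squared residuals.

x=64: ŷ = 2.2 + 64 = 66.2; e = 65.8 − 66.2 = -0.4
x=79: ŷ = 2.2 + 79 = 81.2; e = 81.2 − 81.2 = 0
x=86: ŷ = 2.2 + 86 = 88.2; e = 88.6 − 88.2 = 0.4
x=97: ŷ = 2.2 + 97 = 99.2; e = 99.8 − 99.2 = 0.6
x=102: ŷ = 2.2 + 102 = 104.2; e = 105 − 104.2 = 0.8
x=111: ŷ = 2.2 + 111 = 113.2; e = 108.4 − 113.2 = -4.8
x=113: ŷ = 2.2 + 113 = 115.2; e = 118.6 − 115.2 = 3.4
SSE = 0.16 + 0 + 0.16 + 0.36 + 0.64 + 23.04 + 11.56 = 35.92

SSE = 35.92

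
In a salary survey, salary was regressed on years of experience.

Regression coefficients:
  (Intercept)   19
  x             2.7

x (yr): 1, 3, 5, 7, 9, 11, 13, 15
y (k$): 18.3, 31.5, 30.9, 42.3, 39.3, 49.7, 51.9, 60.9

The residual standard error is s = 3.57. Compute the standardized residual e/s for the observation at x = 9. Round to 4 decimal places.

-1.1204

ŷ = 19 + 2.7·9 = 43.3
e = 39.3 − 43.3 = -4
e/s = -4 / 3.57 = -1.1204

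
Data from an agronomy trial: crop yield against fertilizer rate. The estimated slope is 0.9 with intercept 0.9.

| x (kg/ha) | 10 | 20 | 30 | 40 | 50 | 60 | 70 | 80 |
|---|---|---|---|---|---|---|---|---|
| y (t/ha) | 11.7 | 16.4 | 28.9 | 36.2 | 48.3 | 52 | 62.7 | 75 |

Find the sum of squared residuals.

SSE = 31

x=10: ŷ = 0.9 + 0.9·10 = 9.9; e = 11.7 − 9.9 = 1.8
x=20: ŷ = 0.9 + 0.9·20 = 18.9; e = 16.4 − 18.9 = -2.5
x=30: ŷ = 0.9 + 0.9·30 = 27.9; e = 28.9 − 27.9 = 1
x=40: ŷ = 0.9 + 0.9·40 = 36.9; e = 36.2 − 36.9 = -0.7
x=50: ŷ = 0.9 + 0.9·50 = 45.9; e = 48.3 − 45.9 = 2.4
x=60: ŷ = 0.9 + 0.9·60 = 54.9; e = 52 − 54.9 = -2.9
x=70: ŷ = 0.9 + 0.9·70 = 63.9; e = 62.7 − 63.9 = -1.2
x=80: ŷ = 0.9 + 0.9·80 = 72.9; e = 75 − 72.9 = 2.1
SSE = 3.24 + 6.25 + 1 + 0.49 + 5.76 + 8.41 + 1.44 + 4.41 = 31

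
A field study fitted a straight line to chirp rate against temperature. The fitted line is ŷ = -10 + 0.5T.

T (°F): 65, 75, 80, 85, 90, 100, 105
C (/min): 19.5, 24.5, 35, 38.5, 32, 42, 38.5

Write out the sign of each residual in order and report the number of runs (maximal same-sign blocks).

T=65: ŷ = -10 + 0.5·65 = 22.5; r = 19.5 − 22.5 = -3
T=75: ŷ = -10 + 0.5·75 = 27.5; r = 24.5 − 27.5 = -3
T=80: ŷ = -10 + 0.5·80 = 30; r = 35 − 30 = 5
T=85: ŷ = -10 + 0.5·85 = 32.5; r = 38.5 − 32.5 = 6
T=90: ŷ = -10 + 0.5·90 = 35; r = 32 − 35 = -3
T=100: ŷ = -10 + 0.5·100 = 40; r = 42 − 40 = 2
T=105: ŷ = -10 + 0.5·105 = 42.5; r = 38.5 − 42.5 = -4
Signs: − − + + − + −
Runs: −×2, +×2, −×1, +×1, −×1 → 5

5 runs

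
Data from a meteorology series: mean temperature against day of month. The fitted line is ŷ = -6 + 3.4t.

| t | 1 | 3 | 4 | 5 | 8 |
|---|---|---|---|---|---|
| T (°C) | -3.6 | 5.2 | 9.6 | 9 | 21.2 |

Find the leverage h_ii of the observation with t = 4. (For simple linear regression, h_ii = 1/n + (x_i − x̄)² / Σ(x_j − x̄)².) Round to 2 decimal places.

t̄ = (1 + 3 + 4 + 5 + 8)/5 = 4.2
Σ(t − t̄)² = 10.24 + 1.44 + 0.04 + 0.64 + 14.44 = 26.8
h = 1/5 + (-0.2)²/26.8 = 0.2 + 0.00149254 = 0.20

h = 0.20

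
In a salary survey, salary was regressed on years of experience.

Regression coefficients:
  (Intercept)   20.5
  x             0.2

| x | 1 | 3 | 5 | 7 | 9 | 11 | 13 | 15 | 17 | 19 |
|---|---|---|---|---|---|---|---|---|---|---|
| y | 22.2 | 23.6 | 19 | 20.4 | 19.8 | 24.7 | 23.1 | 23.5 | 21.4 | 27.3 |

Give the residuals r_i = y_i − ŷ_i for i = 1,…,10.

x=1: ŷ = 20.5 + 0.2·1 = 20.7; r = 22.2 − 20.7 = 1.5
x=3: ŷ = 20.5 + 0.2·3 = 21.1; r = 23.6 − 21.1 = 2.5
x=5: ŷ = 20.5 + 0.2·5 = 21.5; r = 19 − 21.5 = -2.5
x=7: ŷ = 20.5 + 0.2·7 = 21.9; r = 20.4 − 21.9 = -1.5
x=9: ŷ = 20.5 + 0.2·9 = 22.3; r = 19.8 − 22.3 = -2.5
x=11: ŷ = 20.5 + 0.2·11 = 22.7; r = 24.7 − 22.7 = 2
x=13: ŷ = 20.5 + 0.2·13 = 23.1; r = 23.1 − 23.1 = 0
x=15: ŷ = 20.5 + 0.2·15 = 23.5; r = 23.5 − 23.5 = 0
x=17: ŷ = 20.5 + 0.2·17 = 23.9; r = 21.4 − 23.9 = -2.5
x=19: ŷ = 20.5 + 0.2·19 = 24.3; r = 27.3 − 24.3 = 3

1.5, 2.5, -2.5, -1.5, -2.5, 2, 0, 0, -2.5, 3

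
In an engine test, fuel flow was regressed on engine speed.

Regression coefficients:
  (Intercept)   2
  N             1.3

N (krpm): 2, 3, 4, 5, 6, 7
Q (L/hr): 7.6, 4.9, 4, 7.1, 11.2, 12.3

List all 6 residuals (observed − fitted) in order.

3, -1, -3.2, -1.4, 1.4, 1.2

N=2: ŷ = 2 + 1.3·2 = 4.6; r = 7.6 − 4.6 = 3
N=3: ŷ = 2 + 1.3·3 = 5.9; r = 4.9 − 5.9 = -1
N=4: ŷ = 2 + 1.3·4 = 7.2; r = 4 − 7.2 = -3.2
N=5: ŷ = 2 + 1.3·5 = 8.5; r = 7.1 − 8.5 = -1.4
N=6: ŷ = 2 + 1.3·6 = 9.8; r = 11.2 − 9.8 = 1.4
N=7: ŷ = 2 + 1.3·7 = 11.1; r = 12.3 − 11.1 = 1.2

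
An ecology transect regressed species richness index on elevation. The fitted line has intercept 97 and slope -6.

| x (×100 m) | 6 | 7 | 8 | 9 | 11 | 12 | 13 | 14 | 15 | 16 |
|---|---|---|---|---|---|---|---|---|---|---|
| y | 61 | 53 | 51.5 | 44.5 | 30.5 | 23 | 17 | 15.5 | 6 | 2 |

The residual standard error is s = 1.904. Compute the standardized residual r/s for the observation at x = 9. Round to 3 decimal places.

ŷ = 97 − 6·9 = 43
r = 44.5 − 43 = 1.5
r/s = 1.5 / 1.904 = 0.788

0.788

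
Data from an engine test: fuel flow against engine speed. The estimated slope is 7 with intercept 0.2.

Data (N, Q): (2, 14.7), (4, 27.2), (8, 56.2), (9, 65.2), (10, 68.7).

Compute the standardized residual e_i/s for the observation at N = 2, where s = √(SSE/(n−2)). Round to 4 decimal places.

0.3162

N=2: Q̂ = 0.2 + 7·2 = 14.2; e = 14.7 − 14.2 = 0.5
N=4: Q̂ = 0.2 + 7·4 = 28.2; e = 27.2 − 28.2 = -1
N=8: Q̂ = 0.2 + 7·8 = 56.2; e = 56.2 − 56.2 = 0
N=9: Q̂ = 0.2 + 7·9 = 63.2; e = 65.2 − 63.2 = 2
N=10: Q̂ = 0.2 + 7·10 = 70.2; e = 68.7 − 70.2 = -1.5
SSE = 0.25 + 1 + 0 + 4 + 2.25 = 7.5
s = √(7.5/3) = 1.58114
e/s = 0.5 / 1.58114 = 0.3162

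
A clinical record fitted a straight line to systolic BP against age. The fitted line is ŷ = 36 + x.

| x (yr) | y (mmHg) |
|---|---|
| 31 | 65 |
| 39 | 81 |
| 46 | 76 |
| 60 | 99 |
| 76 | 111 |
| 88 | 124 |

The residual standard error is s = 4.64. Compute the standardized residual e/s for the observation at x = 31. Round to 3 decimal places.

-0.431

ŷ = 36 + 31 = 67
e = 65 − 67 = -2
e/s = -2 / 4.64 = -0.431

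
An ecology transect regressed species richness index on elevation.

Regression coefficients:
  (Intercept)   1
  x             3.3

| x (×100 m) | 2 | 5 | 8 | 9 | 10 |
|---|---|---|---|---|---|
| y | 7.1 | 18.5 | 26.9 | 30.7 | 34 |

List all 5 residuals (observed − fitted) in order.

x=2: ŷ = 1 + 3.3·2 = 7.6; r = 7.1 − 7.6 = -0.5
x=5: ŷ = 1 + 3.3·5 = 17.5; r = 18.5 − 17.5 = 1
x=8: ŷ = 1 + 3.3·8 = 27.4; r = 26.9 − 27.4 = -0.5
x=9: ŷ = 1 + 3.3·9 = 30.7; r = 30.7 − 30.7 = 0
x=10: ŷ = 1 + 3.3·10 = 34; r = 34 − 34 = 0

-0.5, 1, -0.5, 0, 0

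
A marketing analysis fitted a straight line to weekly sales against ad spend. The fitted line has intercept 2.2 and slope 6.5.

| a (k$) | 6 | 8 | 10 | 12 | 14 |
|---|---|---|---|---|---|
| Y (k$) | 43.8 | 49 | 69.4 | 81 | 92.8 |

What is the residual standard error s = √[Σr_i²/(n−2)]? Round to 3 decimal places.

s = 3.626

a=6: Ŷ = 2.2 + 6.5·6 = 41.2; r = 43.8 − 41.2 = 2.6
a=8: Ŷ = 2.2 + 6.5·8 = 54.2; r = 49 − 54.2 = -5.2
a=10: Ŷ = 2.2 + 6.5·10 = 67.2; r = 69.4 − 67.2 = 2.2
a=12: Ŷ = 2.2 + 6.5·12 = 80.2; r = 81 − 80.2 = 0.8
a=14: Ŷ = 2.2 + 6.5·14 = 93.2; r = 92.8 − 93.2 = -0.4
SSE = 6.76 + 27.04 + 4.84 + 0.64 + 0.16 = 39.44
s = √(39.44/3) = √13.1467 ≈ 3.626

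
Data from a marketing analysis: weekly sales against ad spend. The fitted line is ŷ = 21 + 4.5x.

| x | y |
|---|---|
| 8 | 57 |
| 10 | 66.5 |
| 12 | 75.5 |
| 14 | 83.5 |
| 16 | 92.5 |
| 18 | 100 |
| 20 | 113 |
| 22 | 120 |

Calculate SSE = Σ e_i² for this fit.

x=8: ŷ = 21 + 4.5·8 = 57; e = 57 − 57 = 0
x=10: ŷ = 21 + 4.5·10 = 66; e = 66.5 − 66 = 0.5
x=12: ŷ = 21 + 4.5·12 = 75; e = 75.5 − 75 = 0.5
x=14: ŷ = 21 + 4.5·14 = 84; e = 83.5 − 84 = -0.5
x=16: ŷ = 21 + 4.5·16 = 93; e = 92.5 − 93 = -0.5
x=18: ŷ = 21 + 4.5·18 = 102; e = 100 − 102 = -2
x=20: ŷ = 21 + 4.5·20 = 111; e = 113 − 111 = 2
x=22: ŷ = 21 + 4.5·22 = 120; e = 120 − 120 = 0
SSE = 0 + 0.25 + 0.25 + 0.25 + 0.25 + 4 + 4 + 0 = 9

SSE = 9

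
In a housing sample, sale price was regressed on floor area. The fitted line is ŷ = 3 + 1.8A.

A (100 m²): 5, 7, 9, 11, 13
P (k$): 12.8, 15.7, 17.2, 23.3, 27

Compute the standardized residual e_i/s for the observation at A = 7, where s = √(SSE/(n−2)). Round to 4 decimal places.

A=5: ŷ = 3 + 1.8·5 = 12; e = 12.8 − 12 = 0.8
A=7: ŷ = 3 + 1.8·7 = 15.6; e = 15.7 − 15.6 = 0.1
A=9: ŷ = 3 + 1.8·9 = 19.2; e = 17.2 − 19.2 = -2
A=11: ŷ = 3 + 1.8·11 = 22.8; e = 23.3 − 22.8 = 0.5
A=13: ŷ = 3 + 1.8·13 = 26.4; e = 27 − 26.4 = 0.6
SSE = 0.64 + 0.01 + 4 + 0.25 + 0.36 = 5.26
s = √(5.26/3) = 1.32413
e/s = 0.1 / 1.32413 = 0.0755

0.0755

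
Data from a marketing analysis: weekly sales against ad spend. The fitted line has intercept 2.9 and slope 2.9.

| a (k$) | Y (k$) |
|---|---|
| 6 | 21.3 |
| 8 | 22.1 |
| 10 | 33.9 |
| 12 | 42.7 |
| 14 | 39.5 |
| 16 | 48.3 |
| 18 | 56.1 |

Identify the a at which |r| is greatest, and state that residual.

a=6: Ŷ = 2.9 + 2.9·6 = 20.3; r = 21.3 − 20.3 = 1
a=8: Ŷ = 2.9 + 2.9·8 = 26.1; r = 22.1 − 26.1 = -4
a=10: Ŷ = 2.9 + 2.9·10 = 31.9; r = 33.9 − 31.9 = 2
a=12: Ŷ = 2.9 + 2.9·12 = 37.7; r = 42.7 − 37.7 = 5
a=14: Ŷ = 2.9 + 2.9·14 = 43.5; r = 39.5 − 43.5 = -4
a=16: Ŷ = 2.9 + 2.9·16 = 49.3; r = 48.3 − 49.3 = -1
a=18: Ŷ = 2.9 + 2.9·18 = 55.1; r = 56.1 − 55.1 = 1
Largest |r| is 5 at a = 12, residual 5.

a = 12, r = 5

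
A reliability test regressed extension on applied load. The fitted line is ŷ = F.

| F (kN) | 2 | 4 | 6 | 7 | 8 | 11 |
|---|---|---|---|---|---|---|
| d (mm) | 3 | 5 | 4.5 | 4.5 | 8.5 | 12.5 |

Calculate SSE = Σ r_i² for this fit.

SSE = 13

F=2: ŷ = 2 = 2; r = 3 − 2 = 1
F=4: ŷ = 4 = 4; r = 5 − 4 = 1
F=6: ŷ = 6 = 6; r = 4.5 − 6 = -1.5
F=7: ŷ = 7 = 7; r = 4.5 − 7 = -2.5
F=8: ŷ = 8 = 8; r = 8.5 − 8 = 0.5
F=11: ŷ = 11 = 11; r = 12.5 − 11 = 1.5
SSE = 1 + 1 + 2.25 + 6.25 + 0.25 + 2.25 = 13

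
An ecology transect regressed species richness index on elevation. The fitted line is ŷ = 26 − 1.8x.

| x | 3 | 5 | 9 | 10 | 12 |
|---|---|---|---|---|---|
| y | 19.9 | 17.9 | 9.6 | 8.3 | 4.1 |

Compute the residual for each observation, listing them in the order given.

x=3: ŷ = 26 − 1.8·3 = 20.6; e = 19.9 − 20.6 = -0.7
x=5: ŷ = 26 − 1.8·5 = 17; e = 17.9 − 17 = 0.9
x=9: ŷ = 26 − 1.8·9 = 9.8; e = 9.6 − 9.8 = -0.2
x=10: ŷ = 26 − 1.8·10 = 8; e = 8.3 − 8 = 0.3
x=12: ŷ = 26 − 1.8·12 = 4.4; e = 4.1 − 4.4 = -0.3

-0.7, 0.9, -0.2, 0.3, -0.3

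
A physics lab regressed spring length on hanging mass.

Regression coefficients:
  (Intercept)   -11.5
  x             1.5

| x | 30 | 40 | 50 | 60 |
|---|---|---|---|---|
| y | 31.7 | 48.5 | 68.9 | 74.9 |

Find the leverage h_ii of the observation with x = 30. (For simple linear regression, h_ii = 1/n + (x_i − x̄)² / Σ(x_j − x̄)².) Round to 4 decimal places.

h = 0.7000

x̄ = (30 + 40 + 50 + 60)/4 = 45
Σ(x − x̄)² = 225 + 25 + 25 + 225 = 500
h = 1/4 + (-15)²/500 = 0.25 + 0.45 = 0.7000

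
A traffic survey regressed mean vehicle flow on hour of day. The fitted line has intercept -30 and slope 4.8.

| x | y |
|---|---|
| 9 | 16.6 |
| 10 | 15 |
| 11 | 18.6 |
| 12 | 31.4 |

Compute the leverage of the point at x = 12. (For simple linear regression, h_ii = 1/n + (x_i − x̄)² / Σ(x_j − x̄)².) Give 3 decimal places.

x̄ = (9 + 10 + 11 + 12)/4 = 10.5
Σ(x − x̄)² = 2.25 + 0.25 + 0.25 + 2.25 = 5
h = 1/4 + (1.5)²/5 = 0.25 + 0.45 = 0.700

h = 0.700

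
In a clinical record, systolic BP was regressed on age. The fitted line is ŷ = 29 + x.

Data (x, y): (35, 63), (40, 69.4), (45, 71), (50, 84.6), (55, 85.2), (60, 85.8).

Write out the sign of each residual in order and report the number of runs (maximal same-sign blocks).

5 runs

x=35: ŷ = 29 + 35 = 64; e = 63 − 64 = -1
x=40: ŷ = 29 + 40 = 69; e = 69.4 − 69 = 0.4
x=45: ŷ = 29 + 45 = 74; e = 71 − 74 = -3
x=50: ŷ = 29 + 50 = 79; e = 84.6 − 79 = 5.6
x=55: ŷ = 29 + 55 = 84; e = 85.2 − 84 = 1.2
x=60: ŷ = 29 + 60 = 89; e = 85.8 − 89 = -3.2
Signs: − + − + + −
Runs: −×1, +×1, −×1, +×2, −×1 → 5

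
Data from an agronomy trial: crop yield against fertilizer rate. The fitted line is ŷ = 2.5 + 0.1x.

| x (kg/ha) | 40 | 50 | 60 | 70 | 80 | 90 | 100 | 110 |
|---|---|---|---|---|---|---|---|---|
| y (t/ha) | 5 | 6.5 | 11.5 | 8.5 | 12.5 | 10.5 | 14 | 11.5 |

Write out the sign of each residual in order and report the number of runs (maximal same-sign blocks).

7 runs

x=40: ŷ = 2.5 + 0.1·40 = 6.5; e = 5 − 6.5 = -1.5
x=50: ŷ = 2.5 + 0.1·50 = 7.5; e = 6.5 − 7.5 = -1
x=60: ŷ = 2.5 + 0.1·60 = 8.5; e = 11.5 − 8.5 = 3
x=70: ŷ = 2.5 + 0.1·70 = 9.5; e = 8.5 − 9.5 = -1
x=80: ŷ = 2.5 + 0.1·80 = 10.5; e = 12.5 − 10.5 = 2
x=90: ŷ = 2.5 + 0.1·90 = 11.5; e = 10.5 − 11.5 = -1
x=100: ŷ = 2.5 + 0.1·100 = 12.5; e = 14 − 12.5 = 1.5
x=110: ŷ = 2.5 + 0.1·110 = 13.5; e = 11.5 − 13.5 = -2
Signs: − − + − + − + −
Runs: −×2, +×1, −×1, +×1, −×1, +×1, −×1 → 7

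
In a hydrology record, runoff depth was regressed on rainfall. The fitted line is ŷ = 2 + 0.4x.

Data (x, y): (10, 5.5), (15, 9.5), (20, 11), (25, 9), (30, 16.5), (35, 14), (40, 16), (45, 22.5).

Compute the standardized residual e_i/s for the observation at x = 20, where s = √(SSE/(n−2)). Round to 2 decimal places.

x=10: ŷ = 2 + 0.4·10 = 6; e = 5.5 − 6 = -0.5
x=15: ŷ = 2 + 0.4·15 = 8; e = 9.5 − 8 = 1.5
x=20: ŷ = 2 + 0.4·20 = 10; e = 11 − 10 = 1
x=25: ŷ = 2 + 0.4·25 = 12; e = 9 − 12 = -3
x=30: ŷ = 2 + 0.4·30 = 14; e = 16.5 − 14 = 2.5
x=35: ŷ = 2 + 0.4·35 = 16; e = 14 − 16 = -2
x=40: ŷ = 2 + 0.4·40 = 18; e = 16 − 18 = -2
x=45: ŷ = 2 + 0.4·45 = 20; e = 22.5 − 20 = 2.5
SSE = 0.25 + 2.25 + 1 + 9 + 6.25 + 4 + 4 + 6.25 = 33
s = √(33/6) = 2.34521
e/s = 1 / 2.34521 = 0.43

0.43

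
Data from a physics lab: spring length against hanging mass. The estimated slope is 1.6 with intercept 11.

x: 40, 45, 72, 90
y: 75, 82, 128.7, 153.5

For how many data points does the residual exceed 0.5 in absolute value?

3

x=40: ŷ = 11 + 1.6·40 = 75; r = 75 − 75 = 0
x=45: ŷ = 11 + 1.6·45 = 83; r = 82 − 83 = -1
x=72: ŷ = 11 + 1.6·72 = 126.2; r = 128.7 − 126.2 = 2.5
x=90: ŷ = 11 + 1.6·90 = 155; r = 153.5 − 155 = -1.5
|r| > 0.5: x=45 (|r|=1), x=72 (|r|=2.5), x=90 (|r|=1.5) → 3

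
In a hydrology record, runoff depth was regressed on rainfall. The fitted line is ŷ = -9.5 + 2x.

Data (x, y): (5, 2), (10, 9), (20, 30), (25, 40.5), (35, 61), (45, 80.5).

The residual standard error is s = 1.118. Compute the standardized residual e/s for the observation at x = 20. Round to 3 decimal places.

ŷ = -9.5 + 2·20 = 30.5
e = 30 − 30.5 = -0.5
e/s = -0.5 / 1.118 = -0.447

-0.447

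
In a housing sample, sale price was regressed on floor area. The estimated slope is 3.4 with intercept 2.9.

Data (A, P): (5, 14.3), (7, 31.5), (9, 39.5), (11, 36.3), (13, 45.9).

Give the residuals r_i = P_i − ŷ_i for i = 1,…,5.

A=5: ŷ = 2.9 + 3.4·5 = 19.9; r = 14.3 − 19.9 = -5.6
A=7: ŷ = 2.9 + 3.4·7 = 26.7; r = 31.5 − 26.7 = 4.8
A=9: ŷ = 2.9 + 3.4·9 = 33.5; r = 39.5 − 33.5 = 6
A=11: ŷ = 2.9 + 3.4·11 = 40.3; r = 36.3 − 40.3 = -4
A=13: ŷ = 2.9 + 3.4·13 = 47.1; r = 45.9 − 47.1 = -1.2

-5.6, 4.8, 6, -4, -1.2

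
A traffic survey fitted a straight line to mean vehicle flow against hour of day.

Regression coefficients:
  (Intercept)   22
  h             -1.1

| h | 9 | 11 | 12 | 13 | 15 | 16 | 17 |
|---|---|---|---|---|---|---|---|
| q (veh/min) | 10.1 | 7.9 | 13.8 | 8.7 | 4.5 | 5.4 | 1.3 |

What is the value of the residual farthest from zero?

h=9: ŷ = 22 − 1.1·9 = 12.1; e = 10.1 − 12.1 = -2
h=11: ŷ = 22 − 1.1·11 = 9.9; e = 7.9 − 9.9 = -2
h=12: ŷ = 22 − 1.1·12 = 8.8; e = 13.8 − 8.8 = 5
h=13: ŷ = 22 − 1.1·13 = 7.7; e = 8.7 − 7.7 = 1
h=15: ŷ = 22 − 1.1·15 = 5.5; e = 4.5 − 5.5 = -1
h=16: ŷ = 22 − 1.1·16 = 4.4; e = 5.4 − 4.4 = 1
h=17: ŷ = 22 − 1.1·17 = 3.3; e = 1.3 − 3.3 = -2
Largest |e| is 5 at h = 12, residual 5.

e = 5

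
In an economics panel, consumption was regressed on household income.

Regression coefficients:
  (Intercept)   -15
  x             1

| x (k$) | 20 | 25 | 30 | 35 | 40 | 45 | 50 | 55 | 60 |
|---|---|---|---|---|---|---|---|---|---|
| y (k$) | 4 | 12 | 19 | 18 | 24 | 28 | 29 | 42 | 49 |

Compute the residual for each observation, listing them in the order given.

-1, 2, 4, -2, -1, -2, -6, 2, 4

x=20: ŷ = -15 + 20 = 5; r = 4 − 5 = -1
x=25: ŷ = -15 + 25 = 10; r = 12 − 10 = 2
x=30: ŷ = -15 + 30 = 15; r = 19 − 15 = 4
x=35: ŷ = -15 + 35 = 20; r = 18 − 20 = -2
x=40: ŷ = -15 + 40 = 25; r = 24 − 25 = -1
x=45: ŷ = -15 + 45 = 30; r = 28 − 30 = -2
x=50: ŷ = -15 + 50 = 35; r = 29 − 35 = -6
x=55: ŷ = -15 + 55 = 40; r = 42 − 40 = 2
x=60: ŷ = -15 + 60 = 45; r = 49 − 45 = 4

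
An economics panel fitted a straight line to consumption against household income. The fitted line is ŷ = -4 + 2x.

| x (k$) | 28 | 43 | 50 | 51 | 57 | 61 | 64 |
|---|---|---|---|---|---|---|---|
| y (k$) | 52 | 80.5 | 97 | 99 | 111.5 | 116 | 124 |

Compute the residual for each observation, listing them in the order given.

0, -1.5, 1, 1, 1.5, -2, 0

x=28: ŷ = -4 + 2·28 = 52; e = 52 − 52 = 0
x=43: ŷ = -4 + 2·43 = 82; e = 80.5 − 82 = -1.5
x=50: ŷ = -4 + 2·50 = 96; e = 97 − 96 = 1
x=51: ŷ = -4 + 2·51 = 98; e = 99 − 98 = 1
x=57: ŷ = -4 + 2·57 = 110; e = 111.5 − 110 = 1.5
x=61: ŷ = -4 + 2·61 = 118; e = 116 − 118 = -2
x=64: ŷ = -4 + 2·64 = 124; e = 124 − 124 = 0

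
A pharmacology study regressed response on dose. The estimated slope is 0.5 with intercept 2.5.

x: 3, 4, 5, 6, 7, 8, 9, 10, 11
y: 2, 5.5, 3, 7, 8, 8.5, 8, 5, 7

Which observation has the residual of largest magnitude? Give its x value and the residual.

x = 10, r = -2.5

x=3: ŷ = 2.5 + 0.5·3 = 4; r = 2 − 4 = -2
x=4: ŷ = 2.5 + 0.5·4 = 4.5; r = 5.5 − 4.5 = 1
x=5: ŷ = 2.5 + 0.5·5 = 5; r = 3 − 5 = -2
x=6: ŷ = 2.5 + 0.5·6 = 5.5; r = 7 − 5.5 = 1.5
x=7: ŷ = 2.5 + 0.5·7 = 6; r = 8 − 6 = 2
x=8: ŷ = 2.5 + 0.5·8 = 6.5; r = 8.5 − 6.5 = 2
x=9: ŷ = 2.5 + 0.5·9 = 7; r = 8 − 7 = 1
x=10: ŷ = 2.5 + 0.5·10 = 7.5; r = 5 − 7.5 = -2.5
x=11: ŷ = 2.5 + 0.5·11 = 8; r = 7 − 8 = -1
Largest |r| is 2.5 at x = 10, residual -2.5.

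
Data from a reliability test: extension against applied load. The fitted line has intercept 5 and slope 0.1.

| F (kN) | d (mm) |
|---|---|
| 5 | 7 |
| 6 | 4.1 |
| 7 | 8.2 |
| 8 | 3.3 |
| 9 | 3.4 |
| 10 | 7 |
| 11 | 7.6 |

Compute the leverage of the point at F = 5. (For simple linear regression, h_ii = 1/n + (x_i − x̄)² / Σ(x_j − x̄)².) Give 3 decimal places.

F̄ = (5 + 6 + 7 + 8 + 9 + 10 + 11)/7 = 8
Σ(F − F̄)² = 9 + 4 + 1 + 0 + 1 + 4 + 9 = 28
h = 1/7 + (-3)²/28 = 0.142857 + 0.321429 = 0.464

h = 0.464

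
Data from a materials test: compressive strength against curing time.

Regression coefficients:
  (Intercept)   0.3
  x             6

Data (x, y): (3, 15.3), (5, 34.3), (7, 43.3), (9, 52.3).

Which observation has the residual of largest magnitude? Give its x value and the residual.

x = 5, e = 4

x=3: ŷ = 0.3 + 6·3 = 18.3; e = 15.3 − 18.3 = -3
x=5: ŷ = 0.3 + 6·5 = 30.3; e = 34.3 − 30.3 = 4
x=7: ŷ = 0.3 + 6·7 = 42.3; e = 43.3 − 42.3 = 1
x=9: ŷ = 0.3 + 6·9 = 54.3; e = 52.3 − 54.3 = -2
Largest |e| is 4 at x = 5, residual 4.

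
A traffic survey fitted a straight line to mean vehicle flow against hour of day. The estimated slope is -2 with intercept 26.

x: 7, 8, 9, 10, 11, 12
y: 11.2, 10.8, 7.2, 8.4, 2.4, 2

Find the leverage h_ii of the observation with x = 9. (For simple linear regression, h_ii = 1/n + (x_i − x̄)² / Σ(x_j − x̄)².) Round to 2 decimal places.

h = 0.18

x̄ = (7 + 8 + 9 + 10 + 11 + 12)/6 = 9.5
Σ(x − x̄)² = 6.25 + 2.25 + 0.25 + 0.25 + 2.25 + 6.25 = 17.5
h = 1/6 + (-0.5)²/17.5 = 0.166667 + 0.0142857 = 0.18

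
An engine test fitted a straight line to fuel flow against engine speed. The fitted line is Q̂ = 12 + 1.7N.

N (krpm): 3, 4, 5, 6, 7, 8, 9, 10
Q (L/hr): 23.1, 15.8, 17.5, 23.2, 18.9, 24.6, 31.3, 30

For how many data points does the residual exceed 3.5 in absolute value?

N=3: Q̂ = 12 + 1.7·3 = 17.1; e = 23.1 − 17.1 = 6
N=4: Q̂ = 12 + 1.7·4 = 18.8; e = 15.8 − 18.8 = -3
N=5: Q̂ = 12 + 1.7·5 = 20.5; e = 17.5 − 20.5 = -3
N=6: Q̂ = 12 + 1.7·6 = 22.2; e = 23.2 − 22.2 = 1
N=7: Q̂ = 12 + 1.7·7 = 23.9; e = 18.9 − 23.9 = -5
N=8: Q̂ = 12 + 1.7·8 = 25.6; e = 24.6 − 25.6 = -1
N=9: Q̂ = 12 + 1.7·9 = 27.3; e = 31.3 − 27.3 = 4
N=10: Q̂ = 12 + 1.7·10 = 29; e = 30 − 29 = 1
|e| > 3.5: N=3 (|e|=6), N=7 (|e|=5), N=9 (|e|=4) → 3

3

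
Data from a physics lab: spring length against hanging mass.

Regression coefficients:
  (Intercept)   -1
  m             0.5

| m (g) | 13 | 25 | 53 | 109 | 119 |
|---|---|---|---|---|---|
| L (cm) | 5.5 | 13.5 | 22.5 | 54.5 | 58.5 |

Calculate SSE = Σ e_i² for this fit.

SSE = 14

m=13: ŷ = -1 + 0.5·13 = 5.5; e = 5.5 − 5.5 = 0
m=25: ŷ = -1 + 0.5·25 = 11.5; e = 13.5 − 11.5 = 2
m=53: ŷ = -1 + 0.5·53 = 25.5; e = 22.5 − 25.5 = -3
m=109: ŷ = -1 + 0.5·109 = 53.5; e = 54.5 − 53.5 = 1
m=119: ŷ = -1 + 0.5·119 = 58.5; e = 58.5 − 58.5 = 0
SSE = 0 + 4 + 9 + 1 + 0 = 14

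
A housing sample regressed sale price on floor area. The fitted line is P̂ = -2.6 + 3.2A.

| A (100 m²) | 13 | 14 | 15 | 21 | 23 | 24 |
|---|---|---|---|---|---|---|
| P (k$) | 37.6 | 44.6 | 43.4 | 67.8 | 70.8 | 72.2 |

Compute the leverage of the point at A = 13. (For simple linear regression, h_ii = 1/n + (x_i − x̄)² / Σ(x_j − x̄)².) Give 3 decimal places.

h = 0.405

Ā = (13 + 14 + 15 + 21 + 23 + 24)/6 = 18.3333
Σ(A − Ā)² = 28.4444 + 18.7778 + 11.1111 + 7.11111 + 21.7778 + 32.1111 = 119.333
h = 1/6 + (-5.33333)²/119.333 = 0.166667 + 0.238361 = 0.405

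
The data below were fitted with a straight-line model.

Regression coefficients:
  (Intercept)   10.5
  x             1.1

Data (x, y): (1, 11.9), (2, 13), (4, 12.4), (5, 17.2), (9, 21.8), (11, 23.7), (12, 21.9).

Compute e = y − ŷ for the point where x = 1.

ŷ = 10.5 + 1.1·1 = 11.6
e = 11.9 − 11.6 = 0.3

e = 0.3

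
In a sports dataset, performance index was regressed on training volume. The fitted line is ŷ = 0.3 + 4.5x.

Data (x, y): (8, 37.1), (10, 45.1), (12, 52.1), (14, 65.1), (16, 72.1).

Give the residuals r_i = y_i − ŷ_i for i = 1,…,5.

0.8, -0.2, -2.2, 1.8, -0.2

x=8: ŷ = 0.3 + 4.5·8 = 36.3; r = 37.1 − 36.3 = 0.8
x=10: ŷ = 0.3 + 4.5·10 = 45.3; r = 45.1 − 45.3 = -0.2
x=12: ŷ = 0.3 + 4.5·12 = 54.3; r = 52.1 − 54.3 = -2.2
x=14: ŷ = 0.3 + 4.5·14 = 63.3; r = 65.1 − 63.3 = 1.8
x=16: ŷ = 0.3 + 4.5·16 = 72.3; r = 72.1 − 72.3 = -0.2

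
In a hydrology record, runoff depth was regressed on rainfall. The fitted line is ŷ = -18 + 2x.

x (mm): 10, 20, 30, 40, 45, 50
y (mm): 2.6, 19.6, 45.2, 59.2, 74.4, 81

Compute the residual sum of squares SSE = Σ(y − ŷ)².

SSE = 30.96

x=10: ŷ = -18 + 2·10 = 2; e = 2.6 − 2 = 0.6
x=20: ŷ = -18 + 2·20 = 22; e = 19.6 − 22 = -2.4
x=30: ŷ = -18 + 2·30 = 42; e = 45.2 − 42 = 3.2
x=40: ŷ = -18 + 2·40 = 62; e = 59.2 − 62 = -2.8
x=45: ŷ = -18 + 2·45 = 72; e = 74.4 − 72 = 2.4
x=50: ŷ = -18 + 2·50 = 82; e = 81 − 82 = -1
SSE = 0.36 + 5.76 + 10.24 + 7.84 + 5.76 + 1 = 30.96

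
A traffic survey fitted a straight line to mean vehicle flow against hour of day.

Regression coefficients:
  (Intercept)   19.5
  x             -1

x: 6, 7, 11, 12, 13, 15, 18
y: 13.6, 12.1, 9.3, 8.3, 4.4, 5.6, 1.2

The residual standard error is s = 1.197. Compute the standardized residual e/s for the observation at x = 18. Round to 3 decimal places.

-0.251

ŷ = 19.5 − 18 = 1.5
e = 1.2 − 1.5 = -0.3
e/s = -0.3 / 1.197 = -0.251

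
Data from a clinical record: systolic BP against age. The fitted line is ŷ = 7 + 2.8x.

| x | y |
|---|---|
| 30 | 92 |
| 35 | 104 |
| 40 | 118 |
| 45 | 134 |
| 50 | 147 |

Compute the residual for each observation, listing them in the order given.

x=30: ŷ = 7 + 2.8·30 = 91; r = 92 − 91 = 1
x=35: ŷ = 7 + 2.8·35 = 105; r = 104 − 105 = -1
x=40: ŷ = 7 + 2.8·40 = 119; r = 118 − 119 = -1
x=45: ŷ = 7 + 2.8·45 = 133; r = 134 − 133 = 1
x=50: ŷ = 7 + 2.8·50 = 147; r = 147 − 147 = 0

1, -1, -1, 1, 0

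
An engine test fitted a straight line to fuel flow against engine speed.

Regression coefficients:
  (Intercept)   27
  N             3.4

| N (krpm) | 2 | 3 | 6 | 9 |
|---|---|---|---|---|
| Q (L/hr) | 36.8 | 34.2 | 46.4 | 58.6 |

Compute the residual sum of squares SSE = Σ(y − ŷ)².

SSE = 20

N=2: Q̂ = 27 + 3.4·2 = 33.8; e = 36.8 − 33.8 = 3
N=3: Q̂ = 27 + 3.4·3 = 37.2; e = 34.2 − 37.2 = -3
N=6: Q̂ = 27 + 3.4·6 = 47.4; e = 46.4 − 47.4 = -1
N=9: Q̂ = 27 + 3.4·9 = 57.6; e = 58.6 − 57.6 = 1
SSE = 9 + 9 + 1 + 1 = 20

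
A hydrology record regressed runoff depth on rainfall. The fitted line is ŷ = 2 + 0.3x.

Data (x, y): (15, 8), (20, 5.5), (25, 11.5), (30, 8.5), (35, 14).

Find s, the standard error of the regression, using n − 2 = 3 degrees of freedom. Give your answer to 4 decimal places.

x=15: ŷ = 2 + 0.3·15 = 6.5; e = 8 − 6.5 = 1.5
x=20: ŷ = 2 + 0.3·20 = 8; e = 5.5 − 8 = -2.5
x=25: ŷ = 2 + 0.3·25 = 9.5; e = 11.5 − 9.5 = 2
x=30: ŷ = 2 + 0.3·30 = 11; e = 8.5 − 11 = -2.5
x=35: ŷ = 2 + 0.3·35 = 12.5; e = 14 − 12.5 = 1.5
SSE = 2.25 + 6.25 + 4 + 6.25 + 2.25 = 21
s = √(21/3) = √7 ≈ 2.6458

s = 2.6458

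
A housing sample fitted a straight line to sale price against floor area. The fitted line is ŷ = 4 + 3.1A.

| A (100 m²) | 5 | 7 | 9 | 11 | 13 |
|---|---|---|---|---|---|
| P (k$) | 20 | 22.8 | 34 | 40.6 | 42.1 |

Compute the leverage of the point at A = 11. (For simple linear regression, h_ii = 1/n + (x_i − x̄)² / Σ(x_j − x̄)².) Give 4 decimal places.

h = 0.3000

Ā = (5 + 7 + 9 + 11 + 13)/5 = 9
Σ(A − Ā)² = 16 + 4 + 0 + 4 + 16 = 40
h = 1/5 + (2)²/40 = 0.2 + 0.1 = 0.3000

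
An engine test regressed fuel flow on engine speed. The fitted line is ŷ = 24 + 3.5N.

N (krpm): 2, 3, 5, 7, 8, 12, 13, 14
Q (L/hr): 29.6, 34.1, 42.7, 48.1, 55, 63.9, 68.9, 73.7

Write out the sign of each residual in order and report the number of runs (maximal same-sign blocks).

N=2: ŷ = 24 + 3.5·2 = 31; r = 29.6 − 31 = -1.4
N=3: ŷ = 24 + 3.5·3 = 34.5; r = 34.1 − 34.5 = -0.4
N=5: ŷ = 24 + 3.5·5 = 41.5; r = 42.7 − 41.5 = 1.2
N=7: ŷ = 24 + 3.5·7 = 48.5; r = 48.1 − 48.5 = -0.4
N=8: ŷ = 24 + 3.5·8 = 52; r = 55 − 52 = 3
N=12: ŷ = 24 + 3.5·12 = 66; r = 63.9 − 66 = -2.1
N=13: ŷ = 24 + 3.5·13 = 69.5; r = 68.9 − 69.5 = -0.6
N=14: ŷ = 24 + 3.5·14 = 73; r = 73.7 − 73 = 0.7
Signs: − − + − + − − +
Runs: −×2, +×1, −×1, +×1, −×2, +×1 → 6

6 runs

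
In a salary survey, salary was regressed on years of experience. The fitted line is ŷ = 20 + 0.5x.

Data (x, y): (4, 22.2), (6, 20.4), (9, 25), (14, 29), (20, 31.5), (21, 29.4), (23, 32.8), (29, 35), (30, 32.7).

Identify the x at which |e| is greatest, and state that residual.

x=4: ŷ = 20 + 0.5·4 = 22; e = 22.2 − 22 = 0.2
x=6: ŷ = 20 + 0.5·6 = 23; e = 20.4 − 23 = -2.6
x=9: ŷ = 20 + 0.5·9 = 24.5; e = 25 − 24.5 = 0.5
x=14: ŷ = 20 + 0.5·14 = 27; e = 29 − 27 = 2
x=20: ŷ = 20 + 0.5·20 = 30; e = 31.5 − 30 = 1.5
x=21: ŷ = 20 + 0.5·21 = 30.5; e = 29.4 − 30.5 = -1.1
x=23: ŷ = 20 + 0.5·23 = 31.5; e = 32.8 − 31.5 = 1.3
x=29: ŷ = 20 + 0.5·29 = 34.5; e = 35 − 34.5 = 0.5
x=30: ŷ = 20 + 0.5·30 = 35; e = 32.7 − 35 = -2.3
Largest |e| is 2.6 at x = 6, residual -2.6.

x = 6, e = -2.6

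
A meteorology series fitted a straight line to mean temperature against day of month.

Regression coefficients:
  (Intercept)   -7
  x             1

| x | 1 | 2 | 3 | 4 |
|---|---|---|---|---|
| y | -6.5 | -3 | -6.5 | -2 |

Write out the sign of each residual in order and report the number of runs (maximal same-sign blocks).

4 runs

x=1: ŷ = -7 + 1 = -6; r = -6.5 − (-6) = -0.5
x=2: ŷ = -7 + 2 = -5; r = -3 − (-5) = 2
x=3: ŷ = -7 + 3 = -4; r = -6.5 − (-4) = -2.5
x=4: ŷ = -7 + 4 = -3; r = -2 − (-3) = 1
Signs: − + − +
Runs: −×1, +×1, −×1, +×1 → 4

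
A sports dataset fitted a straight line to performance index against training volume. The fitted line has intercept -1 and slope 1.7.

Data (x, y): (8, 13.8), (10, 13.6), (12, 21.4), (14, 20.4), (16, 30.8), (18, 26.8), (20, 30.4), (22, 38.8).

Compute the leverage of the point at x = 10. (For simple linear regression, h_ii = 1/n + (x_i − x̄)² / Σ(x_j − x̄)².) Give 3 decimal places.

x̄ = (8 + 10 + 12 + 14 + 16 + 18 + 20 + 22)/8 = 15
Σ(x − x̄)² = 49 + 25 + 9 + 1 + 1 + 9 + 25 + 49 = 168
h = 1/8 + (-5)²/168 = 0.125 + 0.14881 = 0.274

h = 0.274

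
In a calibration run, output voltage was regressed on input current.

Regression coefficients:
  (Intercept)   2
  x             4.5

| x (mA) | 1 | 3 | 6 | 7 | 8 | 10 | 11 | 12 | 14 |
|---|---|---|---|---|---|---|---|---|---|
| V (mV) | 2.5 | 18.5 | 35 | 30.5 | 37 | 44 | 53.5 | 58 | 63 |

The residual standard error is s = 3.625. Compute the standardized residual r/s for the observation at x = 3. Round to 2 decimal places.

0.83

ŷ = 2 + 4.5·3 = 15.5
r = 18.5 − 15.5 = 3
r/s = 3 / 3.625 = 0.83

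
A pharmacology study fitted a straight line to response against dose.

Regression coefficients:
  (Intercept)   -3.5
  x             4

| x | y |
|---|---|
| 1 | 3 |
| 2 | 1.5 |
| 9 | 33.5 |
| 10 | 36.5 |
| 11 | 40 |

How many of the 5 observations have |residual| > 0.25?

4

x=1: ŷ = -3.5 + 4·1 = 0.5; e = 3 − 0.5 = 2.5
x=2: ŷ = -3.5 + 4·2 = 4.5; e = 1.5 − 4.5 = -3
x=9: ŷ = -3.5 + 4·9 = 32.5; e = 33.5 − 32.5 = 1
x=10: ŷ = -3.5 + 4·10 = 36.5; e = 36.5 − 36.5 = 0
x=11: ŷ = -3.5 + 4·11 = 40.5; e = 40 − 40.5 = -0.5
|e| > 0.25: x=1 (|e|=2.5), x=2 (|e|=3), x=9 (|e|=1), x=11 (|e|=0.5) → 4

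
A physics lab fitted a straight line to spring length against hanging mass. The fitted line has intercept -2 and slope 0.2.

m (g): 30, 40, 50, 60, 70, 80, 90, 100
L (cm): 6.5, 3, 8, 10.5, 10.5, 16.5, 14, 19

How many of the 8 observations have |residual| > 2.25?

3

m=30: ŷ = -2 + 0.2·30 = 4; r = 6.5 − 4 = 2.5
m=40: ŷ = -2 + 0.2·40 = 6; r = 3 − 6 = -3
m=50: ŷ = -2 + 0.2·50 = 8; r = 8 − 8 = 0
m=60: ŷ = -2 + 0.2·60 = 10; r = 10.5 − 10 = 0.5
m=70: ŷ = -2 + 0.2·70 = 12; r = 10.5 − 12 = -1.5
m=80: ŷ = -2 + 0.2·80 = 14; r = 16.5 − 14 = 2.5
m=90: ŷ = -2 + 0.2·90 = 16; r = 14 − 16 = -2
m=100: ŷ = -2 + 0.2·100 = 18; r = 19 − 18 = 1
|r| > 2.25: m=30 (|r|=2.5), m=40 (|r|=3), m=80 (|r|=2.5) → 3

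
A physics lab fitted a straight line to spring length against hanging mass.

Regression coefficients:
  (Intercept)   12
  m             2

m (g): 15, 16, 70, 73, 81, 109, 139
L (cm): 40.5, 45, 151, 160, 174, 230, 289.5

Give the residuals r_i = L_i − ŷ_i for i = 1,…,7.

-1.5, 1, -1, 2, 0, 0, -0.5

m=15: ŷ = 12 + 2·15 = 42; r = 40.5 − 42 = -1.5
m=16: ŷ = 12 + 2·16 = 44; r = 45 − 44 = 1
m=70: ŷ = 12 + 2·70 = 152; r = 151 − 152 = -1
m=73: ŷ = 12 + 2·73 = 158; r = 160 − 158 = 2
m=81: ŷ = 12 + 2·81 = 174; r = 174 − 174 = 0
m=109: ŷ = 12 + 2·109 = 230; r = 230 − 230 = 0
m=139: ŷ = 12 + 2·139 = 290; r = 289.5 − 290 = -0.5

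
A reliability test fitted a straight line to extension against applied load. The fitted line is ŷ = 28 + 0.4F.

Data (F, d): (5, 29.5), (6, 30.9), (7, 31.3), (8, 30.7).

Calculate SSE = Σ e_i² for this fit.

SSE = 1

F=5: ŷ = 28 + 0.4·5 = 30; e = 29.5 − 30 = -0.5
F=6: ŷ = 28 + 0.4·6 = 30.4; e = 30.9 − 30.4 = 0.5
F=7: ŷ = 28 + 0.4·7 = 30.8; e = 31.3 − 30.8 = 0.5
F=8: ŷ = 28 + 0.4·8 = 31.2; e = 30.7 − 31.2 = -0.5
SSE = 0.25 + 0.25 + 0.25 + 0.25 = 1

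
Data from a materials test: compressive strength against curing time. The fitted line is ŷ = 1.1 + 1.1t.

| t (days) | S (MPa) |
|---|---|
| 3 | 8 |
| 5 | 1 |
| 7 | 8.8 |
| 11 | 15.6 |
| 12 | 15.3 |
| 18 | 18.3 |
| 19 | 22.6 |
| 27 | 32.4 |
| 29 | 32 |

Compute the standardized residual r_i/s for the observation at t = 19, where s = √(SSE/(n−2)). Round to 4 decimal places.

0.2020

t=3: ŷ = 1.1 + 1.1·3 = 4.4; r = 8 − 4.4 = 3.6
t=5: ŷ = 1.1 + 1.1·5 = 6.6; r = 1 − 6.6 = -5.6
t=7: ŷ = 1.1 + 1.1·7 = 8.8; r = 8.8 − 8.8 = 0
t=11: ŷ = 1.1 + 1.1·11 = 13.2; r = 15.6 − 13.2 = 2.4
t=12: ŷ = 1.1 + 1.1·12 = 14.3; r = 15.3 − 14.3 = 1
t=18: ŷ = 1.1 + 1.1·18 = 20.9; r = 18.3 − 20.9 = -2.6
t=19: ŷ = 1.1 + 1.1·19 = 22; r = 22.6 − 22 = 0.6
t=27: ŷ = 1.1 + 1.1·27 = 30.8; r = 32.4 − 30.8 = 1.6
t=29: ŷ = 1.1 + 1.1·29 = 33; r = 32 − 33 = -1
SSE = 12.96 + 31.36 + 0 + 5.76 + 1 + 6.76 + 0.36 + 2.56 + 1 = 61.76
s = √(61.76/7) = 2.97033
r/s = 0.6 / 2.97033 = 0.2020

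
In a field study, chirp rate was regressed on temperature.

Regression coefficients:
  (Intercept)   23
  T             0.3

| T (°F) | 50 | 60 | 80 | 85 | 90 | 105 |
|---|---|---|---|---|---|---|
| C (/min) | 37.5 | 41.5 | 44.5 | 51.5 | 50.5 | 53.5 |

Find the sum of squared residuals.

SSE = 17

T=50: Ĉ = 23 + 0.3·50 = 38; e = 37.5 − 38 = -0.5
T=60: Ĉ = 23 + 0.3·60 = 41; e = 41.5 − 41 = 0.5
T=80: Ĉ = 23 + 0.3·80 = 47; e = 44.5 − 47 = -2.5
T=85: Ĉ = 23 + 0.3·85 = 48.5; e = 51.5 − 48.5 = 3
T=90: Ĉ = 23 + 0.3·90 = 50; e = 50.5 − 50 = 0.5
T=105: Ĉ = 23 + 0.3·105 = 54.5; e = 53.5 − 54.5 = -1
SSE = 0.25 + 0.25 + 6.25 + 9 + 0.25 + 1 = 17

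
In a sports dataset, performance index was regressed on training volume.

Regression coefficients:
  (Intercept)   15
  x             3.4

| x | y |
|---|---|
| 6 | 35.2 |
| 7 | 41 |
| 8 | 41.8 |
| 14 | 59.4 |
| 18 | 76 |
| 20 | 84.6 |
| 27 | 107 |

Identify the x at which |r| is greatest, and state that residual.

x=6: ŷ = 15 + 3.4·6 = 35.4; r = 35.2 − 35.4 = -0.2
x=7: ŷ = 15 + 3.4·7 = 38.8; r = 41 − 38.8 = 2.2
x=8: ŷ = 15 + 3.4·8 = 42.2; r = 41.8 − 42.2 = -0.4
x=14: ŷ = 15 + 3.4·14 = 62.6; r = 59.4 − 62.6 = -3.2
x=18: ŷ = 15 + 3.4·18 = 76.2; r = 76 − 76.2 = -0.2
x=20: ŷ = 15 + 3.4·20 = 83; r = 84.6 − 83 = 1.6
x=27: ŷ = 15 + 3.4·27 = 106.8; r = 107 − 106.8 = 0.2
Largest |r| is 3.2 at x = 14, residual -3.2.

x = 14, r = -3.2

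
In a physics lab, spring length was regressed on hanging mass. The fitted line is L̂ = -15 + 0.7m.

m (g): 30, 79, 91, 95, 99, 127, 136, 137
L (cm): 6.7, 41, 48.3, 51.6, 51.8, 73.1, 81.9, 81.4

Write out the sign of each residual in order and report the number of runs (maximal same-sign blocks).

5 runs

m=30: L̂ = -15 + 0.7·30 = 6; e = 6.7 − 6 = 0.7
m=79: L̂ = -15 + 0.7·79 = 40.3; e = 41 − 40.3 = 0.7
m=91: L̂ = -15 + 0.7·91 = 48.7; e = 48.3 − 48.7 = -0.4
m=95: L̂ = -15 + 0.7·95 = 51.5; e = 51.6 − 51.5 = 0.1
m=99: L̂ = -15 + 0.7·99 = 54.3; e = 51.8 − 54.3 = -2.5
m=127: L̂ = -15 + 0.7·127 = 73.9; e = 73.1 − 73.9 = -0.8
m=136: L̂ = -15 + 0.7·136 = 80.2; e = 81.9 − 80.2 = 1.7
m=137: L̂ = -15 + 0.7·137 = 80.9; e = 81.4 − 80.9 = 0.5
Signs: + + − + − − + +
Runs: +×2, −×1, +×1, −×2, +×2 → 5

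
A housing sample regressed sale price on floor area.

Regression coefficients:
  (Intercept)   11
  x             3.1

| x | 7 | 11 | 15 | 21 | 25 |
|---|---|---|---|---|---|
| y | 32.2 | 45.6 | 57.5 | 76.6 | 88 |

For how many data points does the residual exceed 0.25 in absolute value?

x=7: ŷ = 11 + 3.1·7 = 32.7; e = 32.2 − 32.7 = -0.5
x=11: ŷ = 11 + 3.1·11 = 45.1; e = 45.6 − 45.1 = 0.5
x=15: ŷ = 11 + 3.1·15 = 57.5; e = 57.5 − 57.5 = 0
x=21: ŷ = 11 + 3.1·21 = 76.1; e = 76.6 − 76.1 = 0.5
x=25: ŷ = 11 + 3.1·25 = 88.5; e = 88 − 88.5 = -0.5
|e| > 0.25: x=7 (|e|=0.5), x=11 (|e|=0.5), x=21 (|e|=0.5), x=25 (|e|=0.5) → 4

4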